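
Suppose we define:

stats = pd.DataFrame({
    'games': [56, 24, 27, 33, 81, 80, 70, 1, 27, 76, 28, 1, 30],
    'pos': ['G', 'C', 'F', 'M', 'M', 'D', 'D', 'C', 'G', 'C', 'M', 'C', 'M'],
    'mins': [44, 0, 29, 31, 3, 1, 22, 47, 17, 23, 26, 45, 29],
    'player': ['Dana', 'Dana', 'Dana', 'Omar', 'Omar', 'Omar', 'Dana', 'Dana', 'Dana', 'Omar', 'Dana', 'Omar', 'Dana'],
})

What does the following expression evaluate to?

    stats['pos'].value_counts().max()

4

value_counts of pos:
pos
C    4
M    4
G    2
D    2
F    1
Name: count, dtype: int64
Finally, max of the resulting series = 4.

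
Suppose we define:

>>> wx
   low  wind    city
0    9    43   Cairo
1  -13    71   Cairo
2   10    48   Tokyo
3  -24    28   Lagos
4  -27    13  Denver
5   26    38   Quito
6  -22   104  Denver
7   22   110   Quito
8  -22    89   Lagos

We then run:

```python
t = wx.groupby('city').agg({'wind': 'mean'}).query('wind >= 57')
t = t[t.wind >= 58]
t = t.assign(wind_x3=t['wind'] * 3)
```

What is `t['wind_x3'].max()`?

group by city, mean of wind:
        wind
city        
Cairo   57.0
Denver  58.5
Lagos   58.5
Quito   74.0
Tokyo   48.0
filter rows where wind >= 57:
        wind
city        
Cairo   57.0
Denver  58.5
Lagos   58.5
Quito   74.0
filter rows where wind >= 58:
        wind
city        
Denver  58.5
Lagos   58.5
Quito   74.0
add column wind_x3 = t['wind'] * 3:
        wind  wind_x3
city                 
Denver  58.5    175.5
Lagos   58.5    175.5
Quito   74.0    222.0

222.0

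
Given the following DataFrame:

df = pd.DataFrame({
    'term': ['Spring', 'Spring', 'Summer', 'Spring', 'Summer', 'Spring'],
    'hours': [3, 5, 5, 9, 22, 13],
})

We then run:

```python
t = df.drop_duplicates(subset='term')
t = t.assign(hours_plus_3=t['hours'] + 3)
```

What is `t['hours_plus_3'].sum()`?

drop duplicate term (keep=first):
     term  hours
0  Spring      3
2  Summer      5
add column hours_plus_3 = t['hours'] + 3:
     term  hours  hours_plus_3
0  Spring      3             6
2  Summer      5             8

14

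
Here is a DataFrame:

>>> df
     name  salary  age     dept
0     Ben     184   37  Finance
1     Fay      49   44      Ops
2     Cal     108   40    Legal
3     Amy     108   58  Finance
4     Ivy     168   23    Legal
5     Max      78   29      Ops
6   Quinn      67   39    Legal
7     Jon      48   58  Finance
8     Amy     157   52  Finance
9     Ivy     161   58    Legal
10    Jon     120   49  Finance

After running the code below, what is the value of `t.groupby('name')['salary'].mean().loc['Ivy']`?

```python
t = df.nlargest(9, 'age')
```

take 9 rows with largest age:
     name  salary  age     dept
3     Amy     108   58  Finance
7     Jon      48   58  Finance
9     Ivy     161   58    Legal
8     Amy     157   52  Finance
10    Jon     120   49  Finance
1     Fay      49   44      Ops
2     Cal     108   40    Legal
6   Quinn      67   39    Legal
0     Ben     184   37  Finance
group by name, mean of salary:
name
Amy      132.5
Ben      184.0
Cal      108.0
Fay       49.0
Ivy      161.0
Jon       84.0
Quinn     67.0
Name: salary, dtype: float64

161.0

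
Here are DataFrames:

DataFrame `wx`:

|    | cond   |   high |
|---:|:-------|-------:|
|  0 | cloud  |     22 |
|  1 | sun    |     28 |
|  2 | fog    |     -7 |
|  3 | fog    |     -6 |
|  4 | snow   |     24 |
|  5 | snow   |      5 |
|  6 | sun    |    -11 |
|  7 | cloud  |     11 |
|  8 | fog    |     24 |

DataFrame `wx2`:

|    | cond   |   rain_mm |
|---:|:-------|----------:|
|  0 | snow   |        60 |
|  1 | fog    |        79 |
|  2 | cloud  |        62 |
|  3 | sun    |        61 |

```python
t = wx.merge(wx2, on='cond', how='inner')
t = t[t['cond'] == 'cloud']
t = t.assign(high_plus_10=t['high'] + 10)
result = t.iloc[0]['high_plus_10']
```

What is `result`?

merge on 'cond' (how='inner') → 9 rows:
    cond  high  rain_mm
0  cloud    22       62
1    sun    28       61
2    fog    -7       79
3    fog    -6       79
4   snow    24       60
5   snow     5       60
6    sun   -11       61
7  cloud    11       62
8    fog    24       79
filter rows where cond == 'cloud':
    cond  high  rain_mm
0  cloud    22       62
7  cloud    11       62
add column high_plus_10 = t['high'] + 10:
    cond  high  rain_mm  high_plus_10
0  cloud    22       62            32
7  cloud    11       62            21
Taking the value at position 0, column 'high_plus_10' gives 32.

32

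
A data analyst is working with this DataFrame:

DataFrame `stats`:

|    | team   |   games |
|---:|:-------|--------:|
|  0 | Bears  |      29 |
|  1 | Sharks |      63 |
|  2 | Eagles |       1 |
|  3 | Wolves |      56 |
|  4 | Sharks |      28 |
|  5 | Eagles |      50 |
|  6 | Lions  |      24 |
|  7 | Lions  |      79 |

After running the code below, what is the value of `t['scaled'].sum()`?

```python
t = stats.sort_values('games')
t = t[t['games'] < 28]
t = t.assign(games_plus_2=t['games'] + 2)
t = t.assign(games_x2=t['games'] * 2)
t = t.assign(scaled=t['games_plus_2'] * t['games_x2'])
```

sort by games:
     team  games
2  Eagles      1
6   Lions     24
4  Sharks     28
0   Bears     29
5  Eagles     50
3  Wolves     56
1  Sharks     63
7   Lions     79
filter rows where games < 28:
     team  games
2  Eagles      1
6   Lions     24
add column games_plus_2 = t['games'] + 2:
     team  games  games_plus_2
2  Eagles      1             3
6   Lions     24            26
add column games_x2 = t['games'] * 2:
     team  games  games_plus_2  games_x2
2  Eagles      1             3         2
6   Lions     24            26        48
add column scaled = t['games_plus_2'] * t['games_x2']:
     team  games  games_plus_2  games_x2  scaled
2  Eagles      1             3         2       6
6   Lions     24            26        48    1248
Then the sum of column 'scaled': 1254

1254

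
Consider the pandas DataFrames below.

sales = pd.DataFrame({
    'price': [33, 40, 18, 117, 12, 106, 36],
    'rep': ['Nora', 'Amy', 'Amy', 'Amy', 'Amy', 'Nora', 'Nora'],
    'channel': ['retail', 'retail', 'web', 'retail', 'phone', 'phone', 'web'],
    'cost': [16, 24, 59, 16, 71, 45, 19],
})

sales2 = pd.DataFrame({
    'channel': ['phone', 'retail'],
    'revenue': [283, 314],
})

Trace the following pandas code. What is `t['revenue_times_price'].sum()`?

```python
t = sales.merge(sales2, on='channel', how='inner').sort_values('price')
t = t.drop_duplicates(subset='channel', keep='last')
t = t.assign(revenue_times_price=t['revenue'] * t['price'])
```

66736

merge on 'channel' (how='inner') → 5 rows:
   price   rep channel  cost  revenue
0     33  Nora  retail    16      314
1     40   Amy  retail    24      314
2    117   Amy  retail    16      314
3     12   Amy   phone    71      283
4    106  Nora   phone    45      283
sort by price:
   price   rep channel  cost  revenue
3     12   Amy   phone    71      283
0     33  Nora  retail    16      314
1     40   Amy  retail    24      314
4    106  Nora   phone    45      283
2    117   Amy  retail    16      314
drop duplicate channel (keep=last):
   price   rep channel  cost  revenue
4    106  Nora   phone    45      283
2    117   Amy  retail    16      314
add column revenue_times_price = t['revenue'] * t['price']:
   price   rep channel  cost  revenue  revenue_times_price
4    106  Nora   phone    45      283                29998
2    117   Amy  retail    16      314                36738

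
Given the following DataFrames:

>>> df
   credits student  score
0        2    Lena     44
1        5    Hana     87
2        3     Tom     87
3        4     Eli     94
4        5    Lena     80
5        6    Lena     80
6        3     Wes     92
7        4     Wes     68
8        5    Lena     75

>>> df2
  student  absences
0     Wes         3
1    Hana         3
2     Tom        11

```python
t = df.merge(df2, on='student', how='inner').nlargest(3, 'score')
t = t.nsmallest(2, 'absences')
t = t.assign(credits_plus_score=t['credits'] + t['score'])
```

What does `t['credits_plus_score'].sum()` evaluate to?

merge on 'student' (how='inner') → 4 rows:
   credits student  score  absences
0        5    Hana     87         3
1        3     Tom     87        11
2        3     Wes     92         3
3        4     Wes     68         3
take 3 rows with largest score:
   credits student  score  absences
2        3     Wes     92         3
0        5    Hana     87         3
1        3     Tom     87        11
take 2 rows with smallest absences:
   credits student  score  absences
2        3     Wes     92         3
0        5    Hana     87         3
add column credits_plus_score = t['credits'] + t['score']:
   credits student  score  absences  credits_plus_score
2        3     Wes     92         3                  95
0        5    Hana     87         3                  92
Hence 187.

187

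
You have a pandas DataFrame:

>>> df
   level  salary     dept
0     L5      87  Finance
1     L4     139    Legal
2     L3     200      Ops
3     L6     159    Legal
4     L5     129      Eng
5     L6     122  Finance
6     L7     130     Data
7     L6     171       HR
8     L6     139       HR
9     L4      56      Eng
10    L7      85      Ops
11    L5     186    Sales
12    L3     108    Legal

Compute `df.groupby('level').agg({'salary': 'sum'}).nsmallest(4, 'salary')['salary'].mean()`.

group by level, sum of salary:
       salary
level        
L3        308
L4        195
L5        402
L6        591
L7        215
take 4 rows with smallest salary:
       salary
level        
L4        195
L7        215
L3        308
L5        402
Then the mean of column 'salary': 280.0

280.0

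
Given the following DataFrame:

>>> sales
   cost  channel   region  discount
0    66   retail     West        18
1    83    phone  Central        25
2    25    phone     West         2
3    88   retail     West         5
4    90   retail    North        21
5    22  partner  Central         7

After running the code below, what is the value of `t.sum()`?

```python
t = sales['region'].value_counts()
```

6

value_counts of region:
region
West       3
Central    2
North      1
Name: count, dtype: int64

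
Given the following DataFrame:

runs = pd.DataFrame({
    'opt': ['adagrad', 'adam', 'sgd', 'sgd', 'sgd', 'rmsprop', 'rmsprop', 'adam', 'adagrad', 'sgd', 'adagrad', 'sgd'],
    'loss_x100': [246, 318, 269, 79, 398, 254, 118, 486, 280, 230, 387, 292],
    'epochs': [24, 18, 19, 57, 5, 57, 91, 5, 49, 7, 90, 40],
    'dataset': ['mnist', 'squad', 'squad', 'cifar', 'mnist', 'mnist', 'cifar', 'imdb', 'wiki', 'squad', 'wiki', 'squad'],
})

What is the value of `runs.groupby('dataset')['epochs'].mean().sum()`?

group by dataset, mean of epochs:
dataset
cifar    74.000000
imdb      5.000000
mnist    28.666667
squad    21.000000
wiki     69.500000
Name: epochs, dtype: float64
Finally, sum of the resulting series = 198.166666667.

198.166666667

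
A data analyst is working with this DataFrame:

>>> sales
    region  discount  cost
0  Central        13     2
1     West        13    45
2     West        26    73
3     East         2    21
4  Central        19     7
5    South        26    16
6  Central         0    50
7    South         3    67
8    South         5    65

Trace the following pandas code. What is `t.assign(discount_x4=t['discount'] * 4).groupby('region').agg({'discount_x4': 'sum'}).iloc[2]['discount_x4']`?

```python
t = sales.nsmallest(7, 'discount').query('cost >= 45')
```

52

take 7 rows with smallest discount:
    region  discount  cost
6  Central         0    50
3     East         2    21
7    South         3    67
8    South         5    65
0  Central        13     2
1     West        13    45
4  Central        19     7
filter rows where cost >= 45:
    region  discount  cost
6  Central         0    50
7    South         3    67
8    South         5    65
1     West        13    45
add column discount_x4 = t['discount'] * 4:
    region  discount  cost  discount_x4
6  Central         0    50            0
7    South         3    67           12
8    South         5    65           20
1     West        13    45           52
group by region, sum of discount_x4:
         discount_x4
region              
Central            0
South             32
West              52
Taking the value at position 2, column 'discount_x4' gives 52.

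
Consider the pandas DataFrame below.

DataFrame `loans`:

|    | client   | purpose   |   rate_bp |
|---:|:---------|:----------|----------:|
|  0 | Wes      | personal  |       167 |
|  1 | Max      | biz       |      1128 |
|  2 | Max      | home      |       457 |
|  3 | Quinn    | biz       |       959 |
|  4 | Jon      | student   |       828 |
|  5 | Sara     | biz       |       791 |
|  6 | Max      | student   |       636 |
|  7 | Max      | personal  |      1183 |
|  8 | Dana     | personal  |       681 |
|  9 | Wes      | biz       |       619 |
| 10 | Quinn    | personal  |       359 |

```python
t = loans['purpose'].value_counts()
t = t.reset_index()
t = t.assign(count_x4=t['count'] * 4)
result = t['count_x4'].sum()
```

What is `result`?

44

value_counts of purpose:
purpose
personal    4
biz         4
student     2
home        1
Name: count, dtype: int64
reset_index():
    purpose  count
0  personal      4
1       biz      4
2   student      2
3      home      1
add column count_x4 = t['count'] * 4:
    purpose  count  count_x4
0  personal      4        16
1       biz      4        16
2   student      2         8
3      home      1         4
Then the sum of column 'count_x4': 44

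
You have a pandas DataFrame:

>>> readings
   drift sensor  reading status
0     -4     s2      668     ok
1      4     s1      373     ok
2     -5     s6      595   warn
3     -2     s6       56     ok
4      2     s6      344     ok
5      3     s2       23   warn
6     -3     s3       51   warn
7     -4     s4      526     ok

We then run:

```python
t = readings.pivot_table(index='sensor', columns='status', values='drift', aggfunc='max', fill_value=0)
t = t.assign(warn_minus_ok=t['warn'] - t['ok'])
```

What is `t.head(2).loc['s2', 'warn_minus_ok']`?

pivot: rows=sensor, cols=status, max(drift):
status  ok  warn
sensor          
s1       4     0
s2      -4     3
s3       0    -3
s4      -4     0
s6       2    -5
add column warn_minus_ok = t['warn'] - t['ok']:
status  ok  warn  warn_minus_ok
sensor                         
s1       4     0             -4
s2      -4     3              7
s3       0    -3             -3
s4      -4     0              4
s6       2    -5             -7
take first 2 rows:
status  ok  warn  warn_minus_ok
sensor                         
s1       4     0             -4
s2      -4     3              7

7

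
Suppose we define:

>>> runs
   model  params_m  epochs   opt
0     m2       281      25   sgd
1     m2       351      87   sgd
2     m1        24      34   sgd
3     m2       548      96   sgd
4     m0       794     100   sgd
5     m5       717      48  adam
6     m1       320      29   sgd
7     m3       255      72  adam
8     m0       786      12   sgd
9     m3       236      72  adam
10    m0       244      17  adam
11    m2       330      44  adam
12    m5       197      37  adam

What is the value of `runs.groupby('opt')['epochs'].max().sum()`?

group by opt, max of epochs:
opt
adam     72
sgd     100
Name: epochs, dtype: int64
Taking the sum of the resulting series gives 172.

172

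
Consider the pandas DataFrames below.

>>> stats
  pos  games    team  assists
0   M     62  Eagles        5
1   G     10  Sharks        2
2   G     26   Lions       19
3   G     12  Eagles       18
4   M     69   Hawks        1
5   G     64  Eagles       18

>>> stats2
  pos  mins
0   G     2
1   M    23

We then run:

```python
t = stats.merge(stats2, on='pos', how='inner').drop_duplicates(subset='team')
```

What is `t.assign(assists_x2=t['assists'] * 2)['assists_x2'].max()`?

38

merge on 'pos' (how='inner') → 6 rows:
  pos  games    team  assists  mins
0   M     62  Eagles        5    23
1   G     10  Sharks        2     2
2   G     26   Lions       19     2
3   G     12  Eagles       18     2
4   M     69   Hawks        1    23
5   G     64  Eagles       18     2
drop duplicate team (keep=first):
  pos  games    team  assists  mins
0   M     62  Eagles        5    23
1   G     10  Sharks        2     2
2   G     26   Lions       19     2
4   M     69   Hawks        1    23
add column assists_x2 = t['assists'] * 2:
  pos  games    team  assists  mins  assists_x2
0   M     62  Eagles        5    23          10
1   G     10  Sharks        2     2           4
2   G     26   Lions       19     2          38
4   M     69   Hawks        1    23           2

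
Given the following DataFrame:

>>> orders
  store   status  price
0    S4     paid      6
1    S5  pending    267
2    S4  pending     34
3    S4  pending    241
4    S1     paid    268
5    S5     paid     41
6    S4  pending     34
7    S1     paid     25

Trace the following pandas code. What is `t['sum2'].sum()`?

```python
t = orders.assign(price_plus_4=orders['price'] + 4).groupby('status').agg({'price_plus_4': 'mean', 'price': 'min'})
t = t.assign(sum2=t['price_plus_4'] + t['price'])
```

277.0

add column price_plus_4 = orders['price'] + 4:
  store   status  price  price_plus_4
0    S4     paid      6            10
1    S5  pending    267           271
2    S4  pending     34            38
3    S4  pending    241           245
4    S1     paid    268           272
5    S5     paid     41            45
6    S4  pending     34            38
7    S1     paid     25            29
group by status: mean(price_plus_4), min(price):
         price_plus_4  price
status                      
paid             89.0      6
pending         148.0     34
add column sum2 = t['price_plus_4'] + t['price']:
         price_plus_4  price   sum2
status                             
paid             89.0      6   95.0
pending         148.0     34  182.0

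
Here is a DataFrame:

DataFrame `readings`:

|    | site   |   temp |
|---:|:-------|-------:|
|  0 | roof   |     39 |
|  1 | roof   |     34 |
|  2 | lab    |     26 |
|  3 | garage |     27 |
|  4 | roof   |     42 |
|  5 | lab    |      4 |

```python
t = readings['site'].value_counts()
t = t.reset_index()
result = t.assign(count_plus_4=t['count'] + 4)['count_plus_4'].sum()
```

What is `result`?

value_counts of site:
site
roof      3
lab       2
garage    1
Name: count, dtype: int64
reset_index():
     site  count
0    roof      3
1     lab      2
2  garage      1
add column count_plus_4 = t['count'] + 4:
     site  count  count_plus_4
0    roof      3             7
1     lab      2             6
2  garage      1             5
Reading off the sum of column 'count_plus_4', we get 18.

18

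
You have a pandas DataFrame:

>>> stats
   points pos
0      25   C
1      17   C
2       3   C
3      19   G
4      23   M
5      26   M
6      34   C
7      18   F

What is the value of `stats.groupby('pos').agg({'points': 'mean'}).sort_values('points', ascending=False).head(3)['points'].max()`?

24.5

group by pos, mean of points:
     points
pos        
C     19.75
F     18.00
G     19.00
M     24.50
sort by points descending:
     points
pos        
M     24.50
C     19.75
G     19.00
F     18.00
take first 3 rows:
     points
pos        
M     24.50
C     19.75
G     19.00
Reading off the max of column 'points', we get 24.5.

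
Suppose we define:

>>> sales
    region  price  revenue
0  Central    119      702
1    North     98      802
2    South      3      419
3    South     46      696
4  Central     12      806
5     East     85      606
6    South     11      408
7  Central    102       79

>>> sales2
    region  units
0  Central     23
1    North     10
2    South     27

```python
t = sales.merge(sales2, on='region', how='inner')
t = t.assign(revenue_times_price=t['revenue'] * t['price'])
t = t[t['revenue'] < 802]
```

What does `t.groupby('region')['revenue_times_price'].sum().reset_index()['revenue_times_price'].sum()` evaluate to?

129357

merge on 'region' (how='inner') → 7 rows:
    region  price  revenue  units
0  Central    119      702     23
1    North     98      802     10
2    South      3      419     27
3    South     46      696     27
4  Central     12      806     23
5    South     11      408     27
6  Central    102       79     23
add column revenue_times_price = t['revenue'] * t['price']:
    region  price  revenue  units  revenue_times_price
0  Central    119      702     23                83538
1    North     98      802     10                78596
2    South      3      419     27                 1257
3    South     46      696     27                32016
4  Central     12      806     23                 9672
5    South     11      408     27                 4488
6  Central    102       79     23                 8058
filter rows where revenue < 802:
    region  price  revenue  units  revenue_times_price
0  Central    119      702     23                83538
2    South      3      419     27                 1257
3    South     46      696     27                32016
5    South     11      408     27                 4488
6  Central    102       79     23                 8058
group by region, sum of revenue_times_price:
region
Central    91596
South      37761
Name: revenue_times_price, dtype: int64
reset_index():
    region  revenue_times_price
0  Central                91596
1    South                37761
Taking the sum of column 'revenue_times_price' gives 129357.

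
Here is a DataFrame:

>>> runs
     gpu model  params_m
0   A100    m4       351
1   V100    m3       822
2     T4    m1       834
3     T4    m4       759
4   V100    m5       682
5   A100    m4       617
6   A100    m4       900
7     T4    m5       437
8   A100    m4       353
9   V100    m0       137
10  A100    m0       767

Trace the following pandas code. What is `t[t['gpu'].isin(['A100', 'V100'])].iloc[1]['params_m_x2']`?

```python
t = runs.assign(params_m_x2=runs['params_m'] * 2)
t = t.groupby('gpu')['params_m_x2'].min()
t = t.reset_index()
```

add column params_m_x2 = runs['params_m'] * 2:
     gpu model  params_m  params_m_x2
0   A100    m4       351          702
1   V100    m3       822         1644
2     T4    m1       834         1668
3     T4    m4       759         1518
4   V100    m5       682         1364
5   A100    m4       617         1234
6   A100    m4       900         1800
7     T4    m5       437          874
8   A100    m4       353          706
9   V100    m0       137          274
10  A100    m0       767         1534
group by gpu, min of params_m_x2:
gpu
A100    702
T4      874
V100    274
Name: params_m_x2, dtype: int64
reset_index():
    gpu  params_m_x2
0  A100          702
1    T4          874
2  V100          274
filter rows where gpu in ['A100', 'V100']:
    gpu  params_m_x2
0  A100          702
2  V100          274
Finally, value at position 1, column 'params_m_x2' = 274.

274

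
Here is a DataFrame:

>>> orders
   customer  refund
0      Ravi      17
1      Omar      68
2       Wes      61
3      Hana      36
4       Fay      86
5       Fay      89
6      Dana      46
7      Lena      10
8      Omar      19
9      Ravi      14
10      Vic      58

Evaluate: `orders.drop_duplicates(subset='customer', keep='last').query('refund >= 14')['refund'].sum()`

323

drop duplicate customer (keep=last):
   customer  refund
2       Wes      61
3      Hana      36
5       Fay      89
6      Dana      46
7      Lena      10
8      Omar      19
9      Ravi      14
10      Vic      58
filter rows where refund >= 14:
   customer  refund
2       Wes      61
3      Hana      36
5       Fay      89
6      Dana      46
8      Omar      19
9      Ravi      14
10      Vic      58
Reading off the sum of column 'refund', we get 323.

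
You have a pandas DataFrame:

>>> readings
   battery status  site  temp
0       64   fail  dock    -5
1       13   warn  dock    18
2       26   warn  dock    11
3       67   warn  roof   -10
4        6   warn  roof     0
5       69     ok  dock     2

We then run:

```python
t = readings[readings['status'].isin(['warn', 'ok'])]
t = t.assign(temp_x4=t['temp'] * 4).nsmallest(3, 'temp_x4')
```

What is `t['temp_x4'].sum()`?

-32

filter rows where status in ['warn', 'ok']:
   battery status  site  temp
1       13   warn  dock    18
2       26   warn  dock    11
3       67   warn  roof   -10
4        6   warn  roof     0
5       69     ok  dock     2
add column temp_x4 = t['temp'] * 4:
   battery status  site  temp  temp_x4
1       13   warn  dock    18       72
2       26   warn  dock    11       44
3       67   warn  roof   -10      -40
4        6   warn  roof     0        0
5       69     ok  dock     2        8
take 3 rows with smallest temp_x4:
   battery status  site  temp  temp_x4
3       67   warn  roof   -10      -40
4        6   warn  roof     0        0
5       69     ok  dock     2        8
So sum() = -32.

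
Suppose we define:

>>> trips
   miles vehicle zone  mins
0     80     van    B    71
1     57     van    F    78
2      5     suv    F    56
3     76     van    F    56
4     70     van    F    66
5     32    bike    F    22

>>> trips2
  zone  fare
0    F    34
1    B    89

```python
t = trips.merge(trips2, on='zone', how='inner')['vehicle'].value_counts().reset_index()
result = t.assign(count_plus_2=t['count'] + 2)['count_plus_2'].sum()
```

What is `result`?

12

merge on 'zone' (how='inner') → 6 rows:
   miles vehicle zone  mins  fare
0     80     van    B    71    89
1     57     van    F    78    34
2      5     suv    F    56    34
3     76     van    F    56    34
4     70     van    F    66    34
5     32    bike    F    22    34
value_counts of vehicle:
vehicle
van     4
suv     1
bike    1
Name: count, dtype: int64
reset_index():
  vehicle  count
0     van      4
1     suv      1
2    bike      1
add column count_plus_2 = t['count'] + 2:
  vehicle  count  count_plus_2
0     van      4             6
1     suv      1             3
2    bike      1             3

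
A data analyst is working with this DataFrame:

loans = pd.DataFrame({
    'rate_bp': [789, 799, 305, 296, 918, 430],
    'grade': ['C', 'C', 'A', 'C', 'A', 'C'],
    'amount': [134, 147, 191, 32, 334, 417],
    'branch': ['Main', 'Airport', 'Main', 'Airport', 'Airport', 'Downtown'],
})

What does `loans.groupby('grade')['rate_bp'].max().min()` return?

group by grade, max of rate_bp:
grade
A    918
C    799
Name: rate_bp, dtype: int64
So min() = 799.

799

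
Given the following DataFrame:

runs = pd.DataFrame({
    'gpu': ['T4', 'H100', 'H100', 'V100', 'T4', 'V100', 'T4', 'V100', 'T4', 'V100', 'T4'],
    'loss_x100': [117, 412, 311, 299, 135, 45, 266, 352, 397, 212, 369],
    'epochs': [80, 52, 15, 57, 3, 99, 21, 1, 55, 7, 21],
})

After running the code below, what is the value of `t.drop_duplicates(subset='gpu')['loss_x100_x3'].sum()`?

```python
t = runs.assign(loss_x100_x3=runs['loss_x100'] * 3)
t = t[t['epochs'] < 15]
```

add column loss_x100_x3 = runs['loss_x100'] * 3:
     gpu  loss_x100  epochs  loss_x100_x3
0     T4        117      80           351
1   H100        412      52          1236
2   H100        311      15           933
3   V100        299      57           897
4     T4        135       3           405
5   V100         45      99           135
6     T4        266      21           798
7   V100        352       1          1056
8     T4        397      55          1191
9   V100        212       7           636
10    T4        369      21          1107
filter rows where epochs < 15:
    gpu  loss_x100  epochs  loss_x100_x3
4    T4        135       3           405
7  V100        352       1          1056
9  V100        212       7           636
drop duplicate gpu (keep=first):
    gpu  loss_x100  epochs  loss_x100_x3
4    T4        135       3           405
7  V100        352       1          1056
Reading off the sum of column 'loss_x100_x3', we get 1461.

1461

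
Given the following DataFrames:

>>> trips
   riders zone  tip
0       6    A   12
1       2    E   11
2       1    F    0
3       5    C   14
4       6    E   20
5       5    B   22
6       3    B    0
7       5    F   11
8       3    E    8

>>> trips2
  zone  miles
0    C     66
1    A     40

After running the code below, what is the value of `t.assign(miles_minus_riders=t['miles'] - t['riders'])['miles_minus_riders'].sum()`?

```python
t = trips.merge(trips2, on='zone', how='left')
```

95.0

merge on 'zone' (how='left') → 9 rows:
   riders zone  tip  miles
0       6    A   12   40.0
1       2    E   11    NaN
2       1    F    0    NaN
3       5    C   14   66.0
4       6    E   20    NaN
5       5    B   22    NaN
6       3    B    0    NaN
7       5    F   11    NaN
8       3    E    8    NaN
add column miles_minus_riders = t['miles'] - t['riders']:
   riders zone  tip  miles  miles_minus_riders
0       6    A   12   40.0                34.0
1       2    E   11    NaN                 NaN
2       1    F    0    NaN                 NaN
3       5    C   14   66.0                61.0
4       6    E   20    NaN                 NaN
5       5    B   22    NaN                 NaN
6       3    B    0    NaN                 NaN
7       5    F   11    NaN                 NaN
8       3    E    8    NaN                 NaN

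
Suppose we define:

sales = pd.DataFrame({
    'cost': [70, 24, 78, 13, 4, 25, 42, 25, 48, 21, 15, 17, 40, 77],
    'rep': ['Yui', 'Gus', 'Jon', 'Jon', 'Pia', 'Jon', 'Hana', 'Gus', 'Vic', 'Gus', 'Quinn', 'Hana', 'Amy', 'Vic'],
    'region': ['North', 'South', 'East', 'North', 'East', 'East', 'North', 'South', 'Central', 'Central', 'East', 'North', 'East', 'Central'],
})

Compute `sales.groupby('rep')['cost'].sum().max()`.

125

group by rep, sum of cost:
rep
Amy       40
Gus       70
Hana      59
Jon      116
Pia        4
Quinn     15
Vic      125
Yui       70
Name: cost, dtype: int64
Finally, max of the resulting series = 125.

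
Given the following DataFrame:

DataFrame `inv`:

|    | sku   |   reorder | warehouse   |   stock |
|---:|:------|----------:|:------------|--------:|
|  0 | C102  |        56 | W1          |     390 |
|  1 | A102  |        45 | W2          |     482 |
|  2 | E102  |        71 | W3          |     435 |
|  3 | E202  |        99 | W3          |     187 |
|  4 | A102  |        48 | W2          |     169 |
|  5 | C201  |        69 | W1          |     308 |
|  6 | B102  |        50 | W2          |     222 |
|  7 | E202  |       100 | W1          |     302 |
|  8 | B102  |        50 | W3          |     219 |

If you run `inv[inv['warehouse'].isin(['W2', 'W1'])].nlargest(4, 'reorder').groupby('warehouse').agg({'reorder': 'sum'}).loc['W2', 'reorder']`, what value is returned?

50

filter rows where warehouse in ['W2', 'W1']:
    sku  reorder warehouse  stock
0  C102       56        W1    390
1  A102       45        W2    482
4  A102       48        W2    169
5  C201       69        W1    308
6  B102       50        W2    222
7  E202      100        W1    302
take 4 rows with largest reorder:
    sku  reorder warehouse  stock
7  E202      100        W1    302
5  C201       69        W1    308
0  C102       56        W1    390
6  B102       50        W2    222
group by warehouse, sum of reorder:
           reorder
warehouse         
W1             225
W2              50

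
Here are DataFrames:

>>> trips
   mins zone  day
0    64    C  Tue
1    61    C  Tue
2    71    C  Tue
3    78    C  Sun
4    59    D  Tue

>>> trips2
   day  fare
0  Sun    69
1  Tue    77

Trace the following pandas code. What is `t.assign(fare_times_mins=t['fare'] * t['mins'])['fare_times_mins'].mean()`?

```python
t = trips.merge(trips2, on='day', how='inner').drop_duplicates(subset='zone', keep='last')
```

4962.5

merge on 'day' (how='inner') → 5 rows:
   mins zone  day  fare
0    64    C  Tue    77
1    61    C  Tue    77
2    71    C  Tue    77
3    78    C  Sun    69
4    59    D  Tue    77
drop duplicate zone (keep=last):
   mins zone  day  fare
3    78    C  Sun    69
4    59    D  Tue    77
add column fare_times_mins = t['fare'] * t['mins']:
   mins zone  day  fare  fare_times_mins
3    78    C  Sun    69             5382
4    59    D  Tue    77             4543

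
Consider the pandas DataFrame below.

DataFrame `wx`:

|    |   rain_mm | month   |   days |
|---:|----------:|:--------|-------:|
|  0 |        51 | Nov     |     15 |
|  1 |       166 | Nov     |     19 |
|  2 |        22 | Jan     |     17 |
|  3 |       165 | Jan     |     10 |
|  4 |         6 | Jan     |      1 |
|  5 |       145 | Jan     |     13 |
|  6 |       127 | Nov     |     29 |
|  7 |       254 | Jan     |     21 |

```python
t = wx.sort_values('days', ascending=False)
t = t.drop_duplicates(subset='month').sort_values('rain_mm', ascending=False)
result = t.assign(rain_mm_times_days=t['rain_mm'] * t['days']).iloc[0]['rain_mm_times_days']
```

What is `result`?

5334

sort by days descending:
   rain_mm month  days
6      127   Nov    29
7      254   Jan    21
1      166   Nov    19
2       22   Jan    17
0       51   Nov    15
5      145   Jan    13
3      165   Jan    10
4        6   Jan     1
drop duplicate month (keep=first):
   rain_mm month  days
6      127   Nov    29
7      254   Jan    21
sort by rain_mm descending:
   rain_mm month  days
7      254   Jan    21
6      127   Nov    29
add column rain_mm_times_days = t['rain_mm'] * t['days']:
   rain_mm month  days  rain_mm_times_days
7      254   Jan    21                5334
6      127   Nov    29                3683
Then the value at position 0, column 'rain_mm_times_days': 5334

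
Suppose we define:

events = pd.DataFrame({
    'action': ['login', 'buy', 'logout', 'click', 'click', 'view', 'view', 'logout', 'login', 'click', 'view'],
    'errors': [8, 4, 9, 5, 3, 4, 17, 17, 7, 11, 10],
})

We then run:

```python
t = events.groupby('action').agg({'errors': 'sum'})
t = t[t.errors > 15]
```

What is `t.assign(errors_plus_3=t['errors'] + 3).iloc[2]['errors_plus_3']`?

group by action, sum of errors:
        errors
action        
buy          4
click       19
login       15
logout      26
view        31
filter rows where errors > 15:
        errors
action        
click       19
logout      26
view        31
add column errors_plus_3 = t['errors'] + 3:
        errors  errors_plus_3
action                       
click       19             22
logout      26             29
view        31             34

34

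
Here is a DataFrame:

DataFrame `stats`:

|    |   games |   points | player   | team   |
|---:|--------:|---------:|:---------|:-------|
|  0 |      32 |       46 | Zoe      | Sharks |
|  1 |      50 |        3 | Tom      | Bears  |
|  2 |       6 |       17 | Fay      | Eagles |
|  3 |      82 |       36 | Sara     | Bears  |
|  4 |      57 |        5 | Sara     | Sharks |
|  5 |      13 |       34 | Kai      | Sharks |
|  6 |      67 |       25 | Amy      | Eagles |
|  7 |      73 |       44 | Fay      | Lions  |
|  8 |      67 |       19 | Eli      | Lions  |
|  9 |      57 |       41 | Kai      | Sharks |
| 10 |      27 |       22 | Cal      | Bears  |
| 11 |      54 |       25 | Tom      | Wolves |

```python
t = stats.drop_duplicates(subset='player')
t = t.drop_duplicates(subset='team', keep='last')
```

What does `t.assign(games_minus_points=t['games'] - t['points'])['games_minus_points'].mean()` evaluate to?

drop duplicate player (keep=first):
    games  points player    team
0      32      46    Zoe  Sharks
1      50       3    Tom   Bears
2       6      17    Fay  Eagles
3      82      36   Sara   Bears
5      13      34    Kai  Sharks
6      67      25    Amy  Eagles
8      67      19    Eli   Lions
10     27      22    Cal   Bears
drop duplicate team (keep=last):
    games  points player    team
5      13      34    Kai  Sharks
6      67      25    Amy  Eagles
8      67      19    Eli   Lions
10     27      22    Cal   Bears
add column games_minus_points = t['games'] - t['points']:
    games  points player    team  games_minus_points
5      13      34    Kai  Sharks                 -21
6      67      25    Amy  Eagles                  42
8      67      19    Eli   Lions                  48
10     27      22    Cal   Bears                   5
mean of column 'games_minus_points' → 18.5

18.5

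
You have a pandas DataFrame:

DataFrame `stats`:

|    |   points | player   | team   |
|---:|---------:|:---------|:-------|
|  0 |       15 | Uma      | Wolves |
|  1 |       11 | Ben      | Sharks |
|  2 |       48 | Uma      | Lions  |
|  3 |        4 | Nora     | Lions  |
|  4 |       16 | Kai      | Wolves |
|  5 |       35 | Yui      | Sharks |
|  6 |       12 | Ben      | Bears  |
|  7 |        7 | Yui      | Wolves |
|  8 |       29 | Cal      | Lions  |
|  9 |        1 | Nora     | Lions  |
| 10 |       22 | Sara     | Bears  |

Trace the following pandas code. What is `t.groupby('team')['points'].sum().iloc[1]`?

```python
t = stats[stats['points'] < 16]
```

filter rows where points < 16:
   points player    team
0      15    Uma  Wolves
1      11    Ben  Sharks
3       4   Nora   Lions
6      12    Ben   Bears
7       7    Yui  Wolves
9       1   Nora   Lions
group by team, sum of points:
team
Bears     12
Lions      5
Sharks    11
Wolves    22
Name: points, dtype: int64
Then the value at position 1: 5

5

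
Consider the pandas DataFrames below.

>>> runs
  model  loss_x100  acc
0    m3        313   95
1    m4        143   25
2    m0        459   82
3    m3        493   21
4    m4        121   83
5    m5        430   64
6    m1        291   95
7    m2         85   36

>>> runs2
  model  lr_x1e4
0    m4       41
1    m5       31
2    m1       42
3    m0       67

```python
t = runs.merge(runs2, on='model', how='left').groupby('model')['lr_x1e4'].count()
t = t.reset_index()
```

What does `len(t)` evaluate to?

6

merge on 'model' (how='left') → 8 rows:
  model  loss_x100  acc  lr_x1e4
0    m3        313   95      NaN
1    m4        143   25     41.0
2    m0        459   82     67.0
3    m3        493   21      NaN
4    m4        121   83     41.0
5    m5        430   64     31.0
6    m1        291   95     42.0
7    m2         85   36      NaN
group by model, count of lr_x1e4:
model
m0    1
m1    1
m2    0
m3    0
m4    2
m5    1
Name: lr_x1e4, dtype: int64
reset_index():
  model  lr_x1e4
0    m0        1
1    m1        1
2    m2        0
3    m3        0
4    m4        2
5    m5        1
So result = 6.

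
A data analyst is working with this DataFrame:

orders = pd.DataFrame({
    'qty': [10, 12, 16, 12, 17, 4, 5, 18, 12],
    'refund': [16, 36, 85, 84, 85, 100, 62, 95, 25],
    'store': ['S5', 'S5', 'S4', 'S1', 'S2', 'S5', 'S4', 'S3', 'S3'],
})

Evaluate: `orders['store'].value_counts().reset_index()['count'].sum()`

9

value_counts of store:
store
S5    3
S4    2
S3    2
S1    1
S2    1
Name: count, dtype: int64
reset_index():
  store  count
0    S5      3
1    S4      2
2    S3      2
3    S1      1
4    S2      1
Then the sum of column 'count': 9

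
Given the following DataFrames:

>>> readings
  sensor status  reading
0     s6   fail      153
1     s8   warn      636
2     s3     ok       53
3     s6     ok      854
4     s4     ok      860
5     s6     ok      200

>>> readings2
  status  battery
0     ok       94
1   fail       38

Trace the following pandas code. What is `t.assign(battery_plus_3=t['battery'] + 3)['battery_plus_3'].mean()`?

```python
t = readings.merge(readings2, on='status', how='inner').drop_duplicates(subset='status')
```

merge on 'status' (how='inner') → 5 rows:
  sensor status  reading  battery
0     s6   fail      153       38
1     s3     ok       53       94
2     s6     ok      854       94
3     s4     ok      860       94
4     s6     ok      200       94
drop duplicate status (keep=first):
  sensor status  reading  battery
0     s6   fail      153       38
1     s3     ok       53       94
add column battery_plus_3 = t['battery'] + 3:
  sensor status  reading  battery  battery_plus_3
0     s6   fail      153       38              41
1     s3     ok       53       94              97
So mean() = 69.0.

69.0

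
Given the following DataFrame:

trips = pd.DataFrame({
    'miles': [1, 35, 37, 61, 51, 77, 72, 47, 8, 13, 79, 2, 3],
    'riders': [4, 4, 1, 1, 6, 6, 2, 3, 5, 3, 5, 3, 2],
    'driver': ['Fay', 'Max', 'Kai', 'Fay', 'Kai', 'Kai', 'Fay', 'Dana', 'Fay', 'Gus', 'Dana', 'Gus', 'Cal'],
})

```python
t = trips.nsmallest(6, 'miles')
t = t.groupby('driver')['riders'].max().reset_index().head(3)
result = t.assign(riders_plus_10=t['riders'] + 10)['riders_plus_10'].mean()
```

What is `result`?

take 6 rows with smallest miles:
    miles  riders driver
0       1       4    Fay
11      2       3    Gus
12      3       2    Cal
8       8       5    Fay
9      13       3    Gus
1      35       4    Max
group by driver, max of riders:
driver
Cal    2
Fay    5
Gus    3
Max    4
Name: riders, dtype: int64
reset_index():
  driver  riders
0    Cal       2
1    Fay       5
2    Gus       3
3    Max       4
take first 3 rows:
  driver  riders
0    Cal       2
1    Fay       5
2    Gus       3
add column riders_plus_10 = t['riders'] + 10:
  driver  riders  riders_plus_10
0    Cal       2              12
1    Fay       5              15
2    Gus       3              13
Finally, mean of column 'riders_plus_10' = 13.3333333333.

13.3333333333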